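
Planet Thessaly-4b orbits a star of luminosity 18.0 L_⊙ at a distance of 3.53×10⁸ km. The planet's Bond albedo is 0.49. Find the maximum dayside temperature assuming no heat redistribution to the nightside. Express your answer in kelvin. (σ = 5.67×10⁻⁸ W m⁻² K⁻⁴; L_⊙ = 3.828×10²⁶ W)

T_ss ≈ 446 K

d = 3.53×10⁸ km = 3.53×10¹¹ m.
L = 18.0 × 3.828×10²⁶ = 6.89×10²⁷ W.
Flux: S = L/(4πd²) = 6.89×10²⁷/(4π×(3.53×10¹¹)²) = 4400 W m⁻².
With no redistribution each surface element balances locally: S(1−A) = σT⁴.
T = [4400 × 0.51 / 5.67×10⁻⁸]^(1/4) = (3.96×10¹⁰)^(1/4) = 446 K.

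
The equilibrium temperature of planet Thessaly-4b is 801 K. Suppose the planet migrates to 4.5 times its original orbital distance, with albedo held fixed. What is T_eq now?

T_eq ∝ L^(1/4) · d^(−1/2).
T′ = 801 / 4.5^(1/2) = 378 K.

T_eq ≈ 378 K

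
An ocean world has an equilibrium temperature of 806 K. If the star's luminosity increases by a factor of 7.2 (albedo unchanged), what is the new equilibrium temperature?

T_eq ≈ 1320 K

T_eq ∝ L^(1/4) · d^(−1/2).
T′ = 806 × 7.2^(1/4) = 1320 K.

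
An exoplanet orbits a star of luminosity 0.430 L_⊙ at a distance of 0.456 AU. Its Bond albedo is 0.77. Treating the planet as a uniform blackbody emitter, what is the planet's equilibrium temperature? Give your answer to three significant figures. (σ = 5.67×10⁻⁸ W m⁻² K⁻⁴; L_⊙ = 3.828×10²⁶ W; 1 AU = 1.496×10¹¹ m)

T_eq ≈ 231 K

d = 0.456 AU = 6.82×10¹⁰ m.
L = 0.430 × 3.828×10²⁶ = 1.65×10²⁶ W.
Flux: S = L/(4πd²) = 1.65×10²⁶/(4π×(6.82×10¹⁰)²) = 2810 W m⁻².
Energy balance: absorbed = emitted ⇒ πR²·S(1−A) = 4πR²·σT_eq⁴, so T_eq⁴ = S(1−A)/(4σ).
T_eq = [2810 × 0.23 / (4 × 5.67×10⁻⁸)]^(1/4) = (2.85×10⁹)^(1/4) = 231 K.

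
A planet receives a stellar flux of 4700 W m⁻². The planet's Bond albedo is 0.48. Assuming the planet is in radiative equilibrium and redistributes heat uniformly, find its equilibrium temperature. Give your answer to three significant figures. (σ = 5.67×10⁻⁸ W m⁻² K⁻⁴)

T_eq ≈ 322 K

Energy balance: absorbed = emitted ⇒ πR²·S(1−A) = 4πR²·σT_eq⁴, so T_eq⁴ = S(1−A)/(4σ).
T_eq = [4700 × 0.52 / (4 × 5.67×10⁻⁸)]^(1/4) = (1.08×10¹⁰)^(1/4) = 322 K.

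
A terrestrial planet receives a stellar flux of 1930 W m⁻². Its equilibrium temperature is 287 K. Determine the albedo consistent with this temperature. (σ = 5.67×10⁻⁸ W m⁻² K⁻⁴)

A ≈ 0.20

From T_eq⁴ = S(1−A)/(4σ): 1−A = 4σT_eq⁴/S.
1−A = 4 × 5.67×10⁻⁸ × (287)⁴ / 1930 = 0.797.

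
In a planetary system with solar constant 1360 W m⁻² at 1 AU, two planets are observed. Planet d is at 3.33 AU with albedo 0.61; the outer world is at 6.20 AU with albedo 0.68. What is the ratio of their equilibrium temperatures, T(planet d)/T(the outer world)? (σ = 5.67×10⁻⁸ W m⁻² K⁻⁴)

T₁/T₂ ≈ 1.434

T_eq = [S₀(1−A)/(4σd²)]^(1/4), so T ∝ (1−A)^(1/4) / √d.
T₁ = [1360×0.39/(4×5.67×10⁻⁸×3.33²)]^(1/4) = 120.51 K.
T₂ = [1360×0.32/(4×5.67×10⁻⁸×6.20²)]^(1/4) = 84.06 K.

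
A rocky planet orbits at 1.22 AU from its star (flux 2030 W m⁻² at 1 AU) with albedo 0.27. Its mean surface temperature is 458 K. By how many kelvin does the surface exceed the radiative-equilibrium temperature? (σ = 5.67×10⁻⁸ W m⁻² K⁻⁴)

S = 2030/1.22² = 1364 W m⁻².
T_eq = [S(1−A)/(4σ)]^(1/4) = [1364×0.73/(4×5.67×10⁻⁸)]^(1/4) = 257.4 K.
ΔT = T_surf − T_eq = 458 − 257.4.

ΔT ≈ 200.6 K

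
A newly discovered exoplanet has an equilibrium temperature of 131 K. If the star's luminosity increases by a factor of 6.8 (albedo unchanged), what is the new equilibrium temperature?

T_eq ≈ 212 K

T_eq ∝ L^(1/4) · d^(−1/2).
T′ = 131 × 6.8^(1/4) = 212 K.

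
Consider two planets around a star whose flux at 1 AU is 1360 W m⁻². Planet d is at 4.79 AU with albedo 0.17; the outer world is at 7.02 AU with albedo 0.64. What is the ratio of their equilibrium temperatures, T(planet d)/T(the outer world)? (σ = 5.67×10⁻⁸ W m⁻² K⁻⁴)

T_eq = [S₀(1−A)/(4σd²)]^(1/4), so T ∝ (1−A)^(1/4) / √d.
T₁ = [1360×0.83/(4×5.67×10⁻⁸×4.79²)]^(1/4) = 121.36 K.
T₂ = [1360×0.36/(4×5.67×10⁻⁸×7.02²)]^(1/4) = 81.35 K.

T₁/T₂ ≈ 1.492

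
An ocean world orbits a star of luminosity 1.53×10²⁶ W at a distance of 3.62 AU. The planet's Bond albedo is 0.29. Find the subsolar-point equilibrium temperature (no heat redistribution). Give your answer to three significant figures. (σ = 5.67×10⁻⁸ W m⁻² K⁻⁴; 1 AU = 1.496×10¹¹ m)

d = 3.62 AU = 5.42×10¹¹ m.
Flux: S = L/(4πd²) = 1.53×10²⁶/(4π×(5.42×10¹¹)²) = 41.5 W m⁻².
At the subsolar point the surface absorbs S(1−A) and emits σT⁴ per unit area — no factor of 4, since only the local patch is in balance.
T = [41.5 × 0.71 / 5.67×10⁻⁸]^(1/4) = (5.20×10⁸)^(1/4) = 151 K.

T_ss ≈ 151 K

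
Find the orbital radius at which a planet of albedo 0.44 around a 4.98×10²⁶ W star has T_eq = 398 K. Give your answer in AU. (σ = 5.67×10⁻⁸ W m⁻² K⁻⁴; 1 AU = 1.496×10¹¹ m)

d ≈ 0.417 AU

From T_eq⁴ = L(1−A)/(16πσd²): d = √[L(1−A)/(16πσT_eq⁴)].
d = √[4.98×10²⁶ × 0.56 / (16π × 5.67×10⁻⁸ × (398)⁴)] = 6.24×10¹⁰ m = 0.417 AU.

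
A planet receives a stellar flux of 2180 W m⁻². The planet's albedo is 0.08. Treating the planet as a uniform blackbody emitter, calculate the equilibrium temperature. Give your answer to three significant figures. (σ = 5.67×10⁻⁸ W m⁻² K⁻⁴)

T_eq ≈ 307 K

Energy balance: absorbed = emitted ⇒ πR²·S(1−A) = 4πR²·σT_eq⁴, so T_eq⁴ = S(1−A)/(4σ).
T_eq = [2180 × 0.92 / (4 × 5.67×10⁻⁸)]^(1/4) = (8.84×10⁹)^(1/4) = 307 K.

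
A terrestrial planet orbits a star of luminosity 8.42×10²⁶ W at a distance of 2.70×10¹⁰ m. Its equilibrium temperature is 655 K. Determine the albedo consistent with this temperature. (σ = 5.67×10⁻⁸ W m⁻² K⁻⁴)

Flux: S = L/(4πd²) = 8.42×10²⁶/(4π×(2.70×10¹⁰)²) = 9.19×10⁴ W m⁻².
From T_eq⁴ = S(1−A)/(4σ): 1−A = 4σT_eq⁴/S.
1−A = 4 × 5.67×10⁻⁸ × (655)⁴ / 9.19×10⁴ = 0.454.

A ≈ 0.55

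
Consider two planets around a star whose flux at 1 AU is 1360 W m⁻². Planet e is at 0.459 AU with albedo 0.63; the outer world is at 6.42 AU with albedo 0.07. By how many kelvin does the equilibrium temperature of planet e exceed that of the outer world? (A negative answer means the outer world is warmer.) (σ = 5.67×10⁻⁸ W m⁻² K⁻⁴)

ΔT ≈ 212.5 K

T_eq = [S₀(1−A)/(4σd²)]^(1/4), so T ∝ (1−A)^(1/4) / √d.
T₁ = [1360×0.37/(4×5.67×10⁻⁸×0.459²)]^(1/4) = 320.35 K.
T₂ = [1360×0.93/(4×5.67×10⁻⁸×6.42²)]^(1/4) = 107.85 K.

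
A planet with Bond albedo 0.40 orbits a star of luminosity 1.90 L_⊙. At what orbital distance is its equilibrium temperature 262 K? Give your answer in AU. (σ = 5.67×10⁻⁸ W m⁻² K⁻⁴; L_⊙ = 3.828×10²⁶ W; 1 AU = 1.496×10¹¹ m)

L = 1.90 × 3.828×10²⁶ = 7.27×10²⁶ W.
From T_eq⁴ = L(1−A)/(16πσd²): d = √[L(1−A)/(16πσT_eq⁴)].
d = √[7.27×10²⁶ × 0.60 / (16π × 5.67×10⁻⁸ × (262)⁴)] = 1.80×10¹¹ m = 1.20 AU.

d ≈ 1.20 AU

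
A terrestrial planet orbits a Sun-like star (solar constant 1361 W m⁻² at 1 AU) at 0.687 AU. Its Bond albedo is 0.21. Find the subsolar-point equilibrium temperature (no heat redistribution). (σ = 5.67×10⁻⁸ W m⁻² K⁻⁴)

Flux at 0.687 AU: S = 1361/0.687² = 2880 W m⁻².
At the subsolar point the surface absorbs S(1−A) and emits σT⁴ per unit area — no factor of 4, since only the local patch is in balance.
T = [2880 × 0.79 / 5.67×10⁻⁸]^(1/4) = (4.02×10¹⁰)^(1/4) = 448 K.

T_ss ≈ 448 K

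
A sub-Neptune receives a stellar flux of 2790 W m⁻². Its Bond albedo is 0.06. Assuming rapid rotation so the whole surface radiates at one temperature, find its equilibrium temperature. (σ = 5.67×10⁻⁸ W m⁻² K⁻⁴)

Energy balance: absorbed = emitted ⇒ πR²·S(1−A) = 4πR²·σT_eq⁴, so T_eq⁴ = S(1−A)/(4σ).
T_eq = [2790 × 0.94 / (4 × 5.67×10⁻⁸)]^(1/4) = (1.16×10¹⁰)^(1/4) = 328 K.

T_eq ≈ 328 K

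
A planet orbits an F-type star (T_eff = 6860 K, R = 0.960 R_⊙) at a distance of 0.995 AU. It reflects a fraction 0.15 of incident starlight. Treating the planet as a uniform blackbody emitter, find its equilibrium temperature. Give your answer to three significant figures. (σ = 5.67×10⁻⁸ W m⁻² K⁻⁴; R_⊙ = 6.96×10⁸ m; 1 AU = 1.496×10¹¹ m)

R_⋆ = 0.960 × 6.96×10⁸ = 6.68×10⁸ m.
d = 0.995 AU = 1.49×10¹¹ m.
L = 4πR_⋆²σT_⋆⁴ = 4π(6.68×10⁸)² × 5.67×10⁻⁸ × (6860)⁴ = 7.04×10²⁶ W.
S = L/(4πd²) = 2530 W m⁻².
Energy balance: absorbed = emitted ⇒ πR²·S(1−A) = 4πR²·σT_eq⁴, so T_eq⁴ = S(1−A)/(4σ).
T_eq = [2530 × 0.85 / (4 × 5.67×10⁻⁸)]^(1/4) = (9.48×10⁹)^(1/4) = 312 K.

T_eq ≈ 312 K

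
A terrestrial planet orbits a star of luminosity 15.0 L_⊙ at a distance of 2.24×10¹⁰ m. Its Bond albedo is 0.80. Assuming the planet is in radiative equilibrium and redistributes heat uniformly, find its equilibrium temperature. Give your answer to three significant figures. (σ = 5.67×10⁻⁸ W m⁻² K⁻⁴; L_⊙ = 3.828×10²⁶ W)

T_eq ≈ 947 K

L = 15.0 × 3.828×10²⁶ = 5.74×10²⁷ W.
Flux: S = L/(4πd²) = 5.74×10²⁷/(4π×(2.24×10¹⁰)²) = 9.11×10⁵ W m⁻².
Energy balance: absorbed = emitted ⇒ πR²·S(1−A) = 4πR²·σT_eq⁴, so T_eq⁴ = S(1−A)/(4σ).
T_eq = [9.11×10⁵ × 0.20 / (4 × 5.67×10⁻⁸)]^(1/4) = (8.03×10¹¹)^(1/4) = 947 K.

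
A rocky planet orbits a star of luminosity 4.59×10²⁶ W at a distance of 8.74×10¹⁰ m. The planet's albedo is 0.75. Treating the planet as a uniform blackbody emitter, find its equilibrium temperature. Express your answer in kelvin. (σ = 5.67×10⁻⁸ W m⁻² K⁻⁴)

T_eq ≈ 269 K

Flux: S = L/(4πd²) = 4.59×10²⁶/(4π×(8.74×10¹⁰)²) = 4780 W m⁻².
Energy balance: absorbed = emitted ⇒ πR²·S(1−A) = 4πR²·σT_eq⁴, so T_eq⁴ = S(1−A)/(4σ).
T_eq = [4780 × 0.25 / (4 × 5.67×10⁻⁸)]^(1/4) = (5.27×10⁹)^(1/4) = 269 K.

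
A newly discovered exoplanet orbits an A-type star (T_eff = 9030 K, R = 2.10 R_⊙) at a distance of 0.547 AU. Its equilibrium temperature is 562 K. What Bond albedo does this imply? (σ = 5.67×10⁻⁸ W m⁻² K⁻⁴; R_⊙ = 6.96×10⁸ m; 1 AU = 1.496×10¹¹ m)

A ≈ 0.81

R_⋆ = 2.10 × 6.96×10⁸ = 1.46×10⁹ m.
d = 0.547 AU = 8.18×10¹⁰ m.
L = 4πR_⋆²σT_⋆⁴ = 4π(1.46×10⁹)² × 5.67×10⁻⁸ × (9030)⁴ = 1.01×10²⁸ W.
S = L/(4πd²) = 1.20×10⁵ W m⁻².
From T_eq⁴ = S(1−A)/(4σ): 1−A = 4σT_eq⁴/S.
1−A = 4 × 5.67×10⁻⁸ × (562)⁴ / 1.20×10⁵ = 0.188.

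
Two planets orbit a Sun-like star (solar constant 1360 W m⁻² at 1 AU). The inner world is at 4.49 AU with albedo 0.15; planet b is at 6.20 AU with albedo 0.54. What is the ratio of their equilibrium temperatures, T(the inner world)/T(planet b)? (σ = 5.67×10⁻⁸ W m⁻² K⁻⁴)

T₁/T₂ ≈ 1.370

T_eq = [S₀(1−A)/(4σd²)]^(1/4), so T ∝ (1−A)^(1/4) / √d.
T₁ = [1360×0.85/(4×5.67×10⁻⁸×4.49²)]^(1/4) = 126.10 K.
T₂ = [1360×0.46/(4×5.67×10⁻⁸×6.20²)]^(1/4) = 92.04 K.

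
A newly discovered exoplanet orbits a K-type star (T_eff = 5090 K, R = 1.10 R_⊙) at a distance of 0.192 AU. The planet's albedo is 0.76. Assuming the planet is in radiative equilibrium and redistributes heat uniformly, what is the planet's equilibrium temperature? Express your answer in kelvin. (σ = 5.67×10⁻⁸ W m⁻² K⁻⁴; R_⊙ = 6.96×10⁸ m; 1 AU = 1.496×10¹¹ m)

R_⋆ = 1.10 × 6.96×10⁸ = 7.66×10⁸ m.
d = 0.192 AU = 2.87×10¹⁰ m.
L = 4πR_⋆²σT_⋆⁴ = 4π(7.66×10⁸)² × 5.67×10⁻⁸ × (5090)⁴ = 2.80×10²⁶ W.
S = L/(4πd²) = 2.70×10⁴ W m⁻².
Energy balance: absorbed = emitted ⇒ πR²·S(1−A) = 4πR²·σT_eq⁴, so T_eq⁴ = S(1−A)/(4σ).
T_eq = [2.70×10⁴ × 0.24 / (4 × 5.67×10⁻⁸)]^(1/4) = (2.86×10¹⁰)^(1/4) = 411 K.

T_eq ≈ 411 K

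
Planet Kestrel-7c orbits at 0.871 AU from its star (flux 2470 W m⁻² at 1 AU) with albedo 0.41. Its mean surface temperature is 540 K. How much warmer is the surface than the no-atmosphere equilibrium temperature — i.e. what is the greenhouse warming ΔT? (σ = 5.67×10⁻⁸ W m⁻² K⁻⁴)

S = 2470/0.871² = 3256 W m⁻².
T_eq = [S(1−A)/(4σ)]^(1/4) = [3256×0.59/(4×5.67×10⁻⁸)]^(1/4) = 303.4 K.
ΔT = T_surf − T_eq = 540 − 303.4.

ΔT ≈ 236.6 K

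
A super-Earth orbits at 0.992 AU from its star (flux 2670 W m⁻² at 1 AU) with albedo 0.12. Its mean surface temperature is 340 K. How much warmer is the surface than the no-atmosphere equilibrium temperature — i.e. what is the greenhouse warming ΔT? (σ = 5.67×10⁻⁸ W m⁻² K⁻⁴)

ΔT ≈ 19.7 K

S = 2670/0.992² = 2713 W m⁻².
T_eq = [S(1−A)/(4σ)]^(1/4) = [2713×0.88/(4×5.67×10⁻⁸)]^(1/4) = 320.3 K.
ΔT = T_surf − T_eq = 340 − 320.3.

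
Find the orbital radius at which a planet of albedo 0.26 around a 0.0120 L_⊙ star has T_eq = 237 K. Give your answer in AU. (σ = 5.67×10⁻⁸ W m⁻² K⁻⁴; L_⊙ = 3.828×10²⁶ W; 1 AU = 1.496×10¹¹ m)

d ≈ 0.130 AU

L = 0.0120 × 3.828×10²⁶ = 4.59×10²⁴ W.
From T_eq⁴ = L(1−A)/(16πσd²): d = √[L(1−A)/(16πσT_eq⁴)].
d = √[4.59×10²⁴ × 0.74 / (16π × 5.67×10⁻⁸ × (237)⁴)] = 1.94×10¹⁰ m = 0.130 AU.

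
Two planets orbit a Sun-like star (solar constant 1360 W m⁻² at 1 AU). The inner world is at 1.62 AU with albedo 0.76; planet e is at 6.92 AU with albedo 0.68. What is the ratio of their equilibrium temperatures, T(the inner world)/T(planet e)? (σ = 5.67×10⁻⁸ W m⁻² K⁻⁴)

T_eq = [S₀(1−A)/(4σd²)]^(1/4), so T ∝ (1−A)^(1/4) / √d.
T₁ = [1360×0.24/(4×5.67×10⁻⁸×1.62²)]^(1/4) = 153.03 K.
T₂ = [1360×0.32/(4×5.67×10⁻⁸×6.92²)]^(1/4) = 79.56 K.

T₁/T₂ ≈ 1.923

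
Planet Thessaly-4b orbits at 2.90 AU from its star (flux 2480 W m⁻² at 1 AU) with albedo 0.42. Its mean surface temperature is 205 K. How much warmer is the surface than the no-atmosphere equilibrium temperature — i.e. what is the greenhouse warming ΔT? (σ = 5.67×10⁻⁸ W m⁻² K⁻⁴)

ΔT ≈ 39.3 K

S = 2480/2.90² = 294.9 W m⁻².
T_eq = [S(1−A)/(4σ)]^(1/4) = [294.9×0.58/(4×5.67×10⁻⁸)]^(1/4) = 165.7 K.
ΔT = T_surf − T_eq = 205 − 165.7.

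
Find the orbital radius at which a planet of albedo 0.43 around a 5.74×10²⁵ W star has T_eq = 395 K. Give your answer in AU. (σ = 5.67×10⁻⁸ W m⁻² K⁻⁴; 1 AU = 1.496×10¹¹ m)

From T_eq⁴ = L(1−A)/(16πσd²): d = √[L(1−A)/(16πσT_eq⁴)].
d = √[5.74×10²⁵ × 0.57 / (16π × 5.67×10⁻⁸ × (395)⁴)] = 2.17×10¹⁰ m = 0.145 AU.

d ≈ 0.145 AU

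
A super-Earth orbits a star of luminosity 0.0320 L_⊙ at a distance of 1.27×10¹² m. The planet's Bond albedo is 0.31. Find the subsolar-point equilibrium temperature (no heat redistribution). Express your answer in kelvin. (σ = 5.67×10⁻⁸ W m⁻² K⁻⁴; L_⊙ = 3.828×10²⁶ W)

L = 0.0320 × 3.828×10²⁶ = 1.22×10²⁵ W.
Flux: S = L/(4πd²) = 1.22×10²⁵/(4π×(1.27×10¹²)²) = 0.604 W m⁻².
At the subsolar point the surface absorbs S(1−A) and emits σT⁴ per unit area — no factor of 4, since only the local patch is in balance.
T = [0.604 × 0.69 / 5.67×10⁻⁸]^(1/4) = (7.35×10⁶)^(1/4) = 52.1 K.

T_ss ≈ 52.1 K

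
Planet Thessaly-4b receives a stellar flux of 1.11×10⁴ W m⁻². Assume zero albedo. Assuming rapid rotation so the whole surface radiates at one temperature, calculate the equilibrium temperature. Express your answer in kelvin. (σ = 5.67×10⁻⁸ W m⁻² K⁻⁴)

T_eq ≈ 470 K

Energy balance: absorbed = emitted ⇒ πR²·S(1−A) = 4πR²·σT_eq⁴, so T_eq⁴ = S(1−A)/(4σ).
T_eq = [1.11×10⁴ × 1.00 / (4 × 5.67×10⁻⁸)]^(1/4) = (4.89×10¹⁰)^(1/4) = 470 K.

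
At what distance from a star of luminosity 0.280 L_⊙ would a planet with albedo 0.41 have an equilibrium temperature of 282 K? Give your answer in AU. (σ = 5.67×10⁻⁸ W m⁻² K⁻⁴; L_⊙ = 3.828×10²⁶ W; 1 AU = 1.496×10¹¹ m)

d ≈ 0.396 AU

L = 0.280 × 3.828×10²⁶ = 1.07×10²⁶ W.
From T_eq⁴ = L(1−A)/(16πσd²): d = √[L(1−A)/(16πσT_eq⁴)].
d = √[1.07×10²⁶ × 0.59 / (16π × 5.67×10⁻⁸ × (282)⁴)] = 5.92×10¹⁰ m = 0.396 AU.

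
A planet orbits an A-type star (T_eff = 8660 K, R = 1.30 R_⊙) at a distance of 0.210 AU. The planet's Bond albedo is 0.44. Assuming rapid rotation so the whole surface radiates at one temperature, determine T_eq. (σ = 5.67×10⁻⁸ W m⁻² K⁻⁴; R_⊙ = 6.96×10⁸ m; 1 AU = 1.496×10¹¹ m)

R_⋆ = 1.30 × 6.96×10⁸ = 9.05×10⁸ m.
d = 0.210 AU = 3.14×10¹⁰ m.
L = 4πR_⋆²σT_⋆⁴ = 4π(9.05×10⁸)² × 5.67×10⁻⁸ × (8660)⁴ = 3.28×10²⁷ W.
S = L/(4πd²) = 2.65×10⁵ W m⁻².
Energy balance: absorbed = emitted ⇒ πR²·S(1−A) = 4πR²·σT_eq⁴, so T_eq⁴ = S(1−A)/(4σ).
T_eq = [2.65×10⁵ × 0.56 / (4 × 5.67×10⁻⁸)]^(1/4) = (6.53×10¹¹)^(1/4) = 899 K.

T_eq ≈ 899 K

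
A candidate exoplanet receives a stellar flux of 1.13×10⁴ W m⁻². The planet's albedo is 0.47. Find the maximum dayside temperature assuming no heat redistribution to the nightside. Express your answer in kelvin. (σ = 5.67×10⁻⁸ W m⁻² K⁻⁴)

With no redistribution each surface element balances locally: S(1−A) = σT⁴.
T = [1.13×10⁴ × 0.53 / 5.67×10⁻⁸]^(1/4) = (1.06×10¹¹)^(1/4) = 570 K.

T_ss ≈ 570 K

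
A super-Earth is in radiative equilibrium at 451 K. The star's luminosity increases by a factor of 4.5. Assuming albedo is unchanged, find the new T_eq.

T_eq ≈ 657 K

T_eq ∝ L^(1/4) · d^(−1/2).
T′ = 451 × 4.5^(1/4) = 657 K.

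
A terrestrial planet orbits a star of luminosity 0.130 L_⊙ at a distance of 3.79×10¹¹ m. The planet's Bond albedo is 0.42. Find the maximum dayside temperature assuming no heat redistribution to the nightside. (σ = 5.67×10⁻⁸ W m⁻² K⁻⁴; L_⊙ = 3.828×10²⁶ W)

T_ss ≈ 130 K

L = 0.130 × 3.828×10²⁶ = 4.98×10²⁵ W.
Flux: S = L/(4πd²) = 4.98×10²⁵/(4π×(3.79×10¹¹)²) = 27.6 W m⁻².
With no redistribution each surface element balances locally: S(1−A) = σT⁴.
T = [27.6 × 0.58 / 5.67×10⁻⁸]^(1/4) = (2.82×10⁸)^(1/4) = 130 K.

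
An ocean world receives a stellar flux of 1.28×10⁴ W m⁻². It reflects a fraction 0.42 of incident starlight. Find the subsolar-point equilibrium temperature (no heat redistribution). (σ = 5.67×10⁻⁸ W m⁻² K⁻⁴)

T_ss ≈ 602 K

At the subsolar point the surface absorbs S(1−A) and emits σT⁴ per unit area — no factor of 4, since only the local patch is in balance.
T = [1.28×10⁴ × 0.58 / 5.67×10⁻⁸]^(1/4) = (1.31×10¹¹)^(1/4) = 602 K.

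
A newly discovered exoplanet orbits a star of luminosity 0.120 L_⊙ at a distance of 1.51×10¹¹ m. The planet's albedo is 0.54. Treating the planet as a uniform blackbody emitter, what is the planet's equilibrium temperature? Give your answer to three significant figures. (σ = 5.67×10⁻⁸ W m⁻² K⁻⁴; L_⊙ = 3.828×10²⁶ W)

T_eq ≈ 134 K

L = 0.120 × 3.828×10²⁶ = 4.59×10²⁵ W.
Flux: S = L/(4πd²) = 4.59×10²⁵/(4π×(1.51×10¹¹)²) = 160 W m⁻².
Energy balance: absorbed = emitted ⇒ πR²·S(1−A) = 4πR²·σT_eq⁴, so T_eq⁴ = S(1−A)/(4σ).
T_eq = [160 × 0.46 / (4 × 5.67×10⁻⁸)]^(1/4) = (3.25×10⁸)^(1/4) = 134 K.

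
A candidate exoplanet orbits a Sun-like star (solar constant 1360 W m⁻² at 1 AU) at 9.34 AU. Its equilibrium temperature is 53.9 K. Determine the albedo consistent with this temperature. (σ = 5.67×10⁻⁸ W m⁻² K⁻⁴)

A ≈ 0.88

Flux at 9.34 AU: S = 1360/9.34² = 15.6 W m⁻².
From T_eq⁴ = S(1−A)/(4σ): 1−A = 4σT_eq⁴/S.
1−A = 4 × 5.67×10⁻⁸ × (53.9)⁴ / 15.6 = 0.123.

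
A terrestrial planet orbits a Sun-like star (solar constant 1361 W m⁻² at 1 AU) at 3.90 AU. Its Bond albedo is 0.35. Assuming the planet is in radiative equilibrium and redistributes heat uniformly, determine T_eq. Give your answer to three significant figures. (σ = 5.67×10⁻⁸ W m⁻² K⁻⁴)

Flux at 3.90 AU: S = 1361/3.90² = 89.5 W m⁻².
Energy balance: absorbed = emitted ⇒ πR²·S(1−A) = 4πR²·σT_eq⁴, so T_eq⁴ = S(1−A)/(4σ).
T_eq = [89.5 × 0.65 / (4 × 5.67×10⁻⁸)]^(1/4) = (2.56×10⁸)^(1/4) = 127 K.

T_eq ≈ 127 K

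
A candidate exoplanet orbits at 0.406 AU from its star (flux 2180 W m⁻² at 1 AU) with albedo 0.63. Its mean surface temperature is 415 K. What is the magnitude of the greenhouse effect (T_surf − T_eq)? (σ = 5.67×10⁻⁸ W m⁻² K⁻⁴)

ΔT ≈ 31.7 K

S = 2180/0.406² = 1.323×10⁴ W m⁻².
T_eq = [S(1−A)/(4σ)]^(1/4) = [1.323×10⁴×0.37/(4×5.67×10⁻⁸)]^(1/4) = 383.3 K.
ΔT = T_surf − T_eq = 415 − 383.3.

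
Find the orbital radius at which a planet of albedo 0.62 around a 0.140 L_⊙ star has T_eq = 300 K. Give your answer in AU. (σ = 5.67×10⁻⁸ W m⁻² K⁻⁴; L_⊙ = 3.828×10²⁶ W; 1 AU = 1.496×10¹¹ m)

d ≈ 0.199 AU

L = 0.140 × 3.828×10²⁶ = 5.36×10²⁵ W.
From T_eq⁴ = L(1−A)/(16πσd²): d = √[L(1−A)/(16πσT_eq⁴)].
d = √[5.36×10²⁵ × 0.38 / (16π × 5.67×10⁻⁸ × (300)⁴)] = 2.97×10¹⁰ m = 0.199 AU.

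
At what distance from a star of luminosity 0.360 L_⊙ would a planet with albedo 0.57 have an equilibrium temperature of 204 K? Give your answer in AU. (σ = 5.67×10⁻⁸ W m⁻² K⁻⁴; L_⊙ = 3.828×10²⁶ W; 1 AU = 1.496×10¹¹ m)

d ≈ 0.732 AU

L = 0.360 × 3.828×10²⁶ = 1.38×10²⁶ W.
From T_eq⁴ = L(1−A)/(16πσd²): d = √[L(1−A)/(16πσT_eq⁴)].
d = √[1.38×10²⁶ × 0.43 / (16π × 5.67×10⁻⁸ × (204)⁴)] = 1.10×10¹¹ m = 0.732 AU.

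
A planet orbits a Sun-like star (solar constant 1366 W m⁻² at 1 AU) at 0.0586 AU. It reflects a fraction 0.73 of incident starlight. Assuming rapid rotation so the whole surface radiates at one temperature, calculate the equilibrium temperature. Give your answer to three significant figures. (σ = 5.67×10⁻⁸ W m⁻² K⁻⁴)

T_eq ≈ 830 K

Flux at 0.0586 AU: S = 1366/0.0586² = 3.98×10⁵ W m⁻².
Energy balance: absorbed = emitted ⇒ πR²·S(1−A) = 4πR²·σT_eq⁴, so T_eq⁴ = S(1−A)/(4σ).
T_eq = [3.98×10⁵ × 0.27 / (4 × 5.67×10⁻⁸)]^(1/4) = (4.74×10¹¹)^(1/4) = 830 K.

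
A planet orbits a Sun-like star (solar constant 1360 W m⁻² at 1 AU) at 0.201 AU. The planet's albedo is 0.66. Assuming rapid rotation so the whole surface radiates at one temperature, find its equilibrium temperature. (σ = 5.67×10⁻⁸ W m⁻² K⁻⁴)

Flux at 0.201 AU: S = 1360/0.201² = 3.37×10⁴ W m⁻².
Energy balance: absorbed = emitted ⇒ πR²·S(1−A) = 4πR²·σT_eq⁴, so T_eq⁴ = S(1−A)/(4σ).
T_eq = [3.37×10⁴ × 0.34 / (4 × 5.67×10⁻⁸)]^(1/4) = (5.05×10¹⁰)^(1/4) = 474 K.

T_eq ≈ 474 K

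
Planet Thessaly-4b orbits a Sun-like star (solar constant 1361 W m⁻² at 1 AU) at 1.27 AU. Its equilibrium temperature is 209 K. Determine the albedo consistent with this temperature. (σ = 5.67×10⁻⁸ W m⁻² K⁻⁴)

Flux at 1.27 AU: S = 1361/1.27² = 844 W m⁻².
From T_eq⁴ = S(1−A)/(4σ): 1−A = 4σT_eq⁴/S.
1−A = 4 × 5.67×10⁻⁸ × (209)⁴ / 844 = 0.513.

A ≈ 0.49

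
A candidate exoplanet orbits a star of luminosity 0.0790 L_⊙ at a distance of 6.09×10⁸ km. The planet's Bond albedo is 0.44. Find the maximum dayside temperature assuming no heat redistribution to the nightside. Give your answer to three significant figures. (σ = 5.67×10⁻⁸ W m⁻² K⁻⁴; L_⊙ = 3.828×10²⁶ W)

T_ss ≈ 89.5 K

d = 6.09×10⁸ km = 6.09×10¹¹ m.
L = 0.0790 × 3.828×10²⁶ = 3.02×10²⁵ W.
Flux: S = L/(4πd²) = 3.02×10²⁵/(4π×(6.09×10¹¹)²) = 6.49 W m⁻².
With no redistribution each surface element balances locally: S(1−A) = σT⁴.
T = [6.49 × 0.56 / 5.67×10⁻⁸]^(1/4) = (6.41×10⁷)^(1/4) = 89.5 K.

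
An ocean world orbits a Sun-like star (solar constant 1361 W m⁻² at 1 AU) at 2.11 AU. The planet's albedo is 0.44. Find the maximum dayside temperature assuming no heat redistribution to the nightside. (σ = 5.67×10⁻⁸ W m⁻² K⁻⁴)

Flux at 2.11 AU: S = 1361/2.11² = 306 W m⁻².
With no redistribution each surface element balances locally: S(1−A) = σT⁴.
T = [306 × 0.56 / 5.67×10⁻⁸]^(1/4) = (3.02×10⁹)^(1/4) = 234 K.

T_ss ≈ 234 K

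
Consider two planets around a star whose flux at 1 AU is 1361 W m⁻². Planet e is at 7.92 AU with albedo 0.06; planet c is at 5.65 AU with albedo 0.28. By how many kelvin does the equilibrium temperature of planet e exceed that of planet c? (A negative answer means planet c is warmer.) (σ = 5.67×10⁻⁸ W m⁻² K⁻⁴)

ΔT ≈ -10.5 K

T_eq = [S₀(1−A)/(4σd²)]^(1/4), so T ∝ (1−A)^(1/4) / √d.
T₁ = [1361×0.94/(4×5.67×10⁻⁸×7.92²)]^(1/4) = 97.38 K.
T₂ = [1361×0.72/(4×5.67×10⁻⁸×5.65²)]^(1/4) = 107.86 K.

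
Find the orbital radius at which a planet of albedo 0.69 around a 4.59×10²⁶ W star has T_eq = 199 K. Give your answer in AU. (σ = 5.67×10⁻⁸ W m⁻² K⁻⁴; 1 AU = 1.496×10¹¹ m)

From T_eq⁴ = L(1−A)/(16πσd²): d = √[L(1−A)/(16πσT_eq⁴)].
d = √[4.59×10²⁶ × 0.31 / (16π × 5.67×10⁻⁸ × (199)⁴)] = 1.78×10¹¹ m = 1.19 AU.

d ≈ 1.19 AU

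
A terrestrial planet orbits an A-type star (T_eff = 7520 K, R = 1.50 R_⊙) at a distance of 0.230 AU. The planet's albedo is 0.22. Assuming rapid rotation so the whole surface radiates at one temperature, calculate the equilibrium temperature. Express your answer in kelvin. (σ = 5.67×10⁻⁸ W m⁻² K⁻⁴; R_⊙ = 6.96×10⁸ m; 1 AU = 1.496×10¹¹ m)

R_⋆ = 1.50 × 6.96×10⁸ = 1.04×10⁹ m.
d = 0.230 AU = 3.44×10¹⁰ m.
L = 4πR_⋆²σT_⋆⁴ = 4π(1.04×10⁹)² × 5.67×10⁻⁸ × (7520)⁴ = 2.48×10²⁷ W.
S = L/(4πd²) = 1.67×10⁵ W m⁻².
Energy balance: absorbed = emitted ⇒ πR²·S(1−A) = 4πR²·σT_eq⁴, so T_eq⁴ = S(1−A)/(4σ).
T_eq = [1.67×10⁵ × 0.78 / (4 × 5.67×10⁻⁸)]^(1/4) = (5.74×10¹¹)^(1/4) = 870 K.

T_eq ≈ 870 K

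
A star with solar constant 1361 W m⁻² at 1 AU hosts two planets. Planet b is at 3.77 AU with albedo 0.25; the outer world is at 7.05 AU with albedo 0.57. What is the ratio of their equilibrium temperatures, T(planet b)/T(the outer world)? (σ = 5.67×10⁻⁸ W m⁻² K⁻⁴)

T_eq = [S₀(1−A)/(4σd²)]^(1/4), so T ∝ (1−A)^(1/4) / √d.
T₁ = [1361×0.75/(4×5.67×10⁻⁸×3.77²)]^(1/4) = 133.40 K.
T₂ = [1361×0.43/(4×5.67×10⁻⁸×7.05²)]^(1/4) = 84.88 K.

T₁/T₂ ≈ 1.572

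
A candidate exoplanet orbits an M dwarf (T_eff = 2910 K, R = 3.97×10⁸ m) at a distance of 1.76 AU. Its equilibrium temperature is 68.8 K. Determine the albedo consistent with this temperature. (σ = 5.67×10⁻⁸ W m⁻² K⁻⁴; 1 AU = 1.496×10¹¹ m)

A ≈ 0.45

d = 1.76 AU = 2.63×10¹¹ m.
L = 4πR_⋆²σT_⋆⁴ = 4π(3.97×10⁸)² × 5.67×10⁻⁸ × (2910)⁴ = 8.05×10²⁴ W.
S = L/(4πd²) = 9.24 W m⁻².
From T_eq⁴ = S(1−A)/(4σ): 1−A = 4σT_eq⁴/S.
1−A = 4 × 5.67×10⁻⁸ × (68.8)⁴ / 9.24 = 0.550.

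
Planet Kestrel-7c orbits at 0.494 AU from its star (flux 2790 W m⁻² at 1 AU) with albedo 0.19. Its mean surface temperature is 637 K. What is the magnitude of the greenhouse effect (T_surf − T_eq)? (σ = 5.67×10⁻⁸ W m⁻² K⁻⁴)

ΔT ≈ 187.5 K

S = 2790/0.494² = 1.143×10⁴ W m⁻².
T_eq = [S(1−A)/(4σ)]^(1/4) = [1.143×10⁴×0.81/(4×5.67×10⁻⁸)]^(1/4) = 449.5 K.
ΔT = T_surf − T_eq = 637 − 449.5.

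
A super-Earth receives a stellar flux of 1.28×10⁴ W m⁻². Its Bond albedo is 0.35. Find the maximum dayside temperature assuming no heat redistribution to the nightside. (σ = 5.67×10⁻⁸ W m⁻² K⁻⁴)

T_ss ≈ 619 K

With no redistribution each surface element balances locally: S(1−A) = σT⁴.
T = [1.28×10⁴ × 0.65 / 5.67×10⁻⁸]^(1/4) = (1.47×10¹¹)^(1/4) = 619 K.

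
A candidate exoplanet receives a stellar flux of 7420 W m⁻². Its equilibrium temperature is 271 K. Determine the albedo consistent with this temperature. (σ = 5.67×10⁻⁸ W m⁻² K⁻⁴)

A ≈ 0.84

From T_eq⁴ = S(1−A)/(4σ): 1−A = 4σT_eq⁴/S.
1−A = 4 × 5.67×10⁻⁸ × (271)⁴ / 7420 = 0.165.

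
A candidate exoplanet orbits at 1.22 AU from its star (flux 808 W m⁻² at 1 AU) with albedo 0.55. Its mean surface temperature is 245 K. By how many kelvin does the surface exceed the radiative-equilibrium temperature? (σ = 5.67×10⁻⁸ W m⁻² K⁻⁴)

S = 808/1.22² = 542.9 W m⁻².
T_eq = [S(1−A)/(4σ)]^(1/4) = [542.9×0.45/(4×5.67×10⁻⁸)]^(1/4) = 181.2 K.
ΔT = T_surf − T_eq = 245 − 181.2.

ΔT ≈ 63.8 K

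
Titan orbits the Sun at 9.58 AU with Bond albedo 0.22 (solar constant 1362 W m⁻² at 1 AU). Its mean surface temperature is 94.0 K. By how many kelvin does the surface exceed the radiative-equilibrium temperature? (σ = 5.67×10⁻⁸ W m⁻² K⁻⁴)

S = 1362/9.58² = 14.84 W m⁻².
T_eq = [S(1−A)/(4σ)]^(1/4) = [14.84×0.78/(4×5.67×10⁻⁸)]^(1/4) = 84.5 K.
ΔT = T_surf − T_eq = 94 − 84.5.

ΔT ≈ 9.5 K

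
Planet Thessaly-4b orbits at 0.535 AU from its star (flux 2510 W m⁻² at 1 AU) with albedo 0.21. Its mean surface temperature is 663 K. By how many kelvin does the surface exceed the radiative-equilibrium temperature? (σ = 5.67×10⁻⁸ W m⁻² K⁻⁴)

S = 2510/0.535² = 8769 W m⁻².
T_eq = [S(1−A)/(4σ)]^(1/4) = [8769×0.79/(4×5.67×10⁻⁸)]^(1/4) = 418.1 K.
ΔT = T_surf − T_eq = 663 − 418.1.

ΔT ≈ 244.9 K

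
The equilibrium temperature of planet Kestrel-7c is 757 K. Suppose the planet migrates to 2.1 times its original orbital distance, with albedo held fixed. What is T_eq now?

T_eq ≈ 522 K

T_eq ∝ L^(1/4) · d^(−1/2).
T′ = 757 / 2.1^(1/2) = 522 K.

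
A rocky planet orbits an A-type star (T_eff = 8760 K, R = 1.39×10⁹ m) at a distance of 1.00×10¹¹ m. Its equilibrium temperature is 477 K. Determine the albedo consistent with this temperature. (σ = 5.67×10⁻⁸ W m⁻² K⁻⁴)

A ≈ 0.82

L = 4πR_⋆²σT_⋆⁴ = 4π(1.39×10⁹)² × 5.67×10⁻⁸ × (8760)⁴ = 8.11×10²⁷ W.
S = L/(4πd²) = 6.45×10⁴ W m⁻².
From T_eq⁴ = S(1−A)/(4σ): 1−A = 4σT_eq⁴/S.
1−A = 4 × 5.67×10⁻⁸ × (477)⁴ / 6.45×10⁴ = 0.182.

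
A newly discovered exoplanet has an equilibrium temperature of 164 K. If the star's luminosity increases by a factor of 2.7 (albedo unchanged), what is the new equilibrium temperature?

T_eq ∝ L^(1/4) · d^(−1/2).
T′ = 164 × 2.7^(1/4) = 210 K.

T_eq ≈ 210 K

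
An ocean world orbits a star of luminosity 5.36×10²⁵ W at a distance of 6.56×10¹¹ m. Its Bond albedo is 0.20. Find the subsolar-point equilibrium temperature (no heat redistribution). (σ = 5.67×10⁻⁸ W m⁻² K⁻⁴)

T_ss ≈ 109 K

Flux: S = L/(4πd²) = 5.36×10²⁵/(4π×(6.56×10¹¹)²) = 9.91 W m⁻².
At the subsolar point the surface absorbs S(1−A) and emits σT⁴ per unit area — no factor of 4, since only the local patch is in balance.
T = [9.91 × 0.80 / 5.67×10⁻⁸]^(1/4) = (1.40×10⁸)^(1/4) = 109 K.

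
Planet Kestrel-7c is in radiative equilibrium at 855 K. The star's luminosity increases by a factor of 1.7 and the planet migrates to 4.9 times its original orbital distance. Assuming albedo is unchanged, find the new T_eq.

T_eq ∝ L^(1/4) · d^(−1/2).
T′ = 855 × 1.7^(1/4) / 4.9^(1/2) = 441 K.

T_eq ≈ 441 K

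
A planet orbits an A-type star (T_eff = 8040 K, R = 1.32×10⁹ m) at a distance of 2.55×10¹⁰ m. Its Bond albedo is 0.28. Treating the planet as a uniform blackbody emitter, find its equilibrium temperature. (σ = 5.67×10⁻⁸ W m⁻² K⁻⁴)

L = 4πR_⋆²σT_⋆⁴ = 4π(1.32×10⁹)² × 5.67×10⁻⁸ × (8040)⁴ = 5.19×10²⁷ W.
S = L/(4πd²) = 6.35×10⁵ W m⁻².
Energy balance: absorbed = emitted ⇒ πR²·S(1−A) = 4πR²·σT_eq⁴, so T_eq⁴ = S(1−A)/(4σ).
T_eq = [6.35×10⁵ × 0.72 / (4 × 5.67×10⁻⁸)]^(1/4) = (2.02×10¹²)^(1/4) = 1190 K.

T_eq ≈ 1190 K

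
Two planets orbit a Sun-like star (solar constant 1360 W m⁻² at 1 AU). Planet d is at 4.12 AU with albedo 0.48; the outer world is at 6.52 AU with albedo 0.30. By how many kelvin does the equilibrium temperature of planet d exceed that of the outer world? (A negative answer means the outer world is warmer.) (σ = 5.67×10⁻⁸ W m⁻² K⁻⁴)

ΔT ≈ 16.7 K

T_eq = [S₀(1−A)/(4σd²)]^(1/4), so T ∝ (1−A)^(1/4) / √d.
T₁ = [1360×0.52/(4×5.67×10⁻⁸×4.12²)]^(1/4) = 116.42 K.
T₂ = [1360×0.70/(4×5.67×10⁻⁸×6.52²)]^(1/4) = 99.68 K.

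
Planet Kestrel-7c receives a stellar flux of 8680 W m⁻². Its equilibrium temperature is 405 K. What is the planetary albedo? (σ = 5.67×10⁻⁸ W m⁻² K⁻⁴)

A ≈ 0.30

From T_eq⁴ = S(1−A)/(4σ): 1−A = 4σT_eq⁴/S.
1−A = 4 × 5.67×10⁻⁸ × (405)⁴ / 8680 = 0.703.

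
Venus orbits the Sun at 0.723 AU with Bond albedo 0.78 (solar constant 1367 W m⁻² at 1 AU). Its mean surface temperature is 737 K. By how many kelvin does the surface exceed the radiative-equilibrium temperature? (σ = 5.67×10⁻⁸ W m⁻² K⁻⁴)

ΔT ≈ 512.6 K

S = 1367/0.723² = 2615 W m⁻².
T_eq = [S(1−A)/(4σ)]^(1/4) = [2615×0.22/(4×5.67×10⁻⁸)]^(1/4) = 224.4 K.
ΔT = T_surf − T_eq = 737 − 224.4.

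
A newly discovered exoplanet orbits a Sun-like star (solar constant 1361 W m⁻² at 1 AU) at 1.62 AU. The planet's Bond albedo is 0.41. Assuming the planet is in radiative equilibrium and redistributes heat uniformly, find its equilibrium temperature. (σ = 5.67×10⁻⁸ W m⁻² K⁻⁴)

Flux at 1.62 AU: S = 1361/1.62² = 519 W m⁻².
Energy balance: absorbed = emitted ⇒ πR²·S(1−A) = 4πR²·σT_eq⁴, so T_eq⁴ = S(1−A)/(4σ).
T_eq = [519 × 0.59 / (4 × 5.67×10⁻⁸)]^(1/4) = (1.35×10⁹)^(1/4) = 192 K.

T_eq ≈ 192 K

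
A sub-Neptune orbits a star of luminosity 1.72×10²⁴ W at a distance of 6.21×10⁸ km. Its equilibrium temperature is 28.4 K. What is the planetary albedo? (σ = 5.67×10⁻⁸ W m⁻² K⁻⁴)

A ≈ 0.58

d = 6.21×10⁸ km = 6.21×10¹¹ m.
Flux: S = L/(4πd²) = 1.72×10²⁴/(4π×(6.21×10¹¹)²) = 0.355 W m⁻².
From T_eq⁴ = S(1−A)/(4σ): 1−A = 4σT_eq⁴/S.
1−A = 4 × 5.67×10⁻⁸ × (28.4)⁴ / 0.355 = 0.416.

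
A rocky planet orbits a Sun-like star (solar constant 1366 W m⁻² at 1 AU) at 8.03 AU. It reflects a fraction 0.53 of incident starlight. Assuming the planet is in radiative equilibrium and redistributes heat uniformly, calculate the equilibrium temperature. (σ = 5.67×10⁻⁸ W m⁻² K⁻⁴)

Flux at 8.03 AU: S = 1366/8.03² = 21.2 W m⁻².
Energy balance: absorbed = emitted ⇒ πR²·S(1−A) = 4πR²·σT_eq⁴, so T_eq⁴ = S(1−A)/(4σ).
T_eq = [21.2 × 0.47 / (4 × 5.67×10⁻⁸)]^(1/4) = (4.39×10⁷)^(1/4) = 81.4 K.

T_eq ≈ 81.4 K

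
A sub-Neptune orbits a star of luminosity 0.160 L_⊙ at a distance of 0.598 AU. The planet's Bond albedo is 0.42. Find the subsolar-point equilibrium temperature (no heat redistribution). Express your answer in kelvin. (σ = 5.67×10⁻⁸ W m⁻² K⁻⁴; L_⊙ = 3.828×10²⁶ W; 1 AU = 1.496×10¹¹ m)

d = 0.598 AU = 8.95×10¹⁰ m.
L = 0.160 × 3.828×10²⁶ = 6.12×10²⁵ W.
Flux: S = L/(4πd²) = 6.12×10²⁵/(4π×(8.95×10¹⁰)²) = 609 W m⁻².
At the subsolar point the surface absorbs S(1−A) and emits σT⁴ per unit area — no factor of 4, since only the local patch is in balance.
T = [609 × 0.58 / 5.67×10⁻⁸]^(1/4) = (6.23×10⁹)^(1/4) = 281 K.

T_ss ≈ 281 K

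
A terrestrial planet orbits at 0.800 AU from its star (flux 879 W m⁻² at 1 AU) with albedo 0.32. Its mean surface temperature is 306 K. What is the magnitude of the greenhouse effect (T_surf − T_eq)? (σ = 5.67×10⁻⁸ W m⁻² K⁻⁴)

ΔT ≈ 52.7 K

S = 879/0.800² = 1373 W m⁻².
T_eq = [S(1−A)/(4σ)]^(1/4) = [1373×0.68/(4×5.67×10⁻⁸)]^(1/4) = 253.3 K.
ΔT = T_surf − T_eq = 306 − 253.3.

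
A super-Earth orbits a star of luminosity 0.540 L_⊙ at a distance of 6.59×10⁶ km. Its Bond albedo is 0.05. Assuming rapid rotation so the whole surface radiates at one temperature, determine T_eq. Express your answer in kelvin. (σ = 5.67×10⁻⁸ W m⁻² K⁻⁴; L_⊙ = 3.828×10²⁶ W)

d = 6.59×10⁶ km = 6.59×10⁹ m.
L = 0.540 × 3.828×10²⁶ = 2.07×10²⁶ W.
Flux: S = L/(4πd²) = 2.07×10²⁶/(4π×(6.59×10⁹)²) = 3.79×10⁵ W m⁻².
Energy balance: absorbed = emitted ⇒ πR²·S(1−A) = 4πR²·σT_eq⁴, so T_eq⁴ = S(1−A)/(4σ).
T_eq = [3.79×10⁵ × 0.95 / (4 × 5.67×10⁻⁸)]^(1/4) = (1.59×10¹²)^(1/4) = 1120 K.

T_eq ≈ 1120 K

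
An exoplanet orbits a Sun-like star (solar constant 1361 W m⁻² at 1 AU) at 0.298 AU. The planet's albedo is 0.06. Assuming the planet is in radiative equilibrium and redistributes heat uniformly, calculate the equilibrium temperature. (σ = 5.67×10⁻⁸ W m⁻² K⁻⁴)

T_eq ≈ 502 K

Flux at 0.298 AU: S = 1361/0.298² = 1.53×10⁴ W m⁻².
Energy balance: absorbed = emitted ⇒ πR²·S(1−A) = 4πR²·σT_eq⁴, so T_eq⁴ = S(1−A)/(4σ).
T_eq = [1.53×10⁴ × 0.94 / (4 × 5.67×10⁻⁸)]^(1/4) = (6.35×10¹⁰)^(1/4) = 502 K.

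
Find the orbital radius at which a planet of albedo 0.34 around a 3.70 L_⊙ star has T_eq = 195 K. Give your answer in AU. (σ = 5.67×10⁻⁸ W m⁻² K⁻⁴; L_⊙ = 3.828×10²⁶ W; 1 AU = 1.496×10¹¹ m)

d ≈ 3.18 AU

L = 3.70 × 3.828×10²⁶ = 1.42×10²⁷ W.
From T_eq⁴ = L(1−A)/(16πσd²): d = √[L(1−A)/(16πσT_eq⁴)].
d = √[1.42×10²⁷ × 0.66 / (16π × 5.67×10⁻⁸ × (195)⁴)] = 4.76×10¹¹ m = 3.18 AU.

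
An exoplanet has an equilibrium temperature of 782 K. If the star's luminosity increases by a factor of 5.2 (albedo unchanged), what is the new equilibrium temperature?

T_eq ∝ L^(1/4) · d^(−1/2).
T′ = 782 × 5.2^(1/4) = 1180 K.

T_eq ≈ 1180 K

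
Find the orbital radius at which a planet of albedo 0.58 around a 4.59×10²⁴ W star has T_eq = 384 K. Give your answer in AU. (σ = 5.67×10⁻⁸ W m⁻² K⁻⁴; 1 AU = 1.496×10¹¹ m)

d ≈ 0.0373 AU

From T_eq⁴ = L(1−A)/(16πσd²): d = √[L(1−A)/(16πσT_eq⁴)].
d = √[4.59×10²⁴ × 0.42 / (16π × 5.67×10⁻⁸ × (384)⁴)] = 5.58×10⁹ m = 0.0373 AU.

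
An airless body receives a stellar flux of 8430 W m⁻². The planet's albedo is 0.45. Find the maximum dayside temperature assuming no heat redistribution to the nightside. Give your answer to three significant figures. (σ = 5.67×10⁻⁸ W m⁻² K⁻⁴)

With no redistribution each surface element balances locally: S(1−A) = σT⁴.
T = [8430 × 0.55 / 5.67×10⁻⁸]^(1/4) = (8.18×10¹⁰)^(1/4) = 535 K.

T_ss ≈ 535 K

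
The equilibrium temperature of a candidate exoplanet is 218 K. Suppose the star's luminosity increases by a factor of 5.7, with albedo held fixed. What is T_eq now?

T_eq ∝ L^(1/4) · d^(−1/2).
T′ = 218 × 5.7^(1/4) = 337 K.

T_eq ≈ 337 K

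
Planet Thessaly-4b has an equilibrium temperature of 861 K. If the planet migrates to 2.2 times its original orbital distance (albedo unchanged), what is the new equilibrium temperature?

T_eq ∝ L^(1/4) · d^(−1/2).
T′ = 861 / 2.2^(1/2) = 580 K.

T_eq ≈ 580 K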